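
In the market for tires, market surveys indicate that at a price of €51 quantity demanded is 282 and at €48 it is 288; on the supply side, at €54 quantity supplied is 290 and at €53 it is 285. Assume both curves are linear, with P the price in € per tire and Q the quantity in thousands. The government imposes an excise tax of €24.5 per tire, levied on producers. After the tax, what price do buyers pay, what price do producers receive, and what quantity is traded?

Buyers pay €69.5; producers receive €45; quantity = 245.

Demand slope: (288 − 282)/(48 − 51) = -2, so Qd = 384 − 2P.
Supply slope: (285 − 290)/(53 − 54) = 5, so Qs = 5P + 20.
Before the tax: set 384 − 2P = 5P + 20 → P* = €52, Q* = 280.
With the tax collected from producers, supply shifts: Qs = 5(P − 24.5) + 20.
New equilibrium: buyers pay €69.5, producers receive €45, Q = 245. (Wedge: Pb − Ps = 24.5.)
The less price-elastic side of the market bears the larger share of a per-unit tax.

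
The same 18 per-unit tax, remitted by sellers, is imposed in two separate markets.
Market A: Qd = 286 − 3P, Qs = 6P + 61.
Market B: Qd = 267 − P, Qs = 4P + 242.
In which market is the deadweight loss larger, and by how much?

Market A, by 194.4.

Market A: pre-tax P* = 25, Q* = 211; post-tax Q = 175; deadweight loss = 324.
Market B: pre-tax P* = 5, Q* = 262; post-tax Q = 247.6; deadweight loss = 129.6.
Difference: 324 vs 129.6 → market A is larger by 194.4.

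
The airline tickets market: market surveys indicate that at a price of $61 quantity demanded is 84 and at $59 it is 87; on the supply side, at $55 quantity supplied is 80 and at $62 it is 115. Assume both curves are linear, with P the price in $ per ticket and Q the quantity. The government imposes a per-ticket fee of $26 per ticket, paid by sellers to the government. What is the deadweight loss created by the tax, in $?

Demand slope: (87 − 84)/(59 − 61) = -1.5, so Qd = 175.5 − 1.5P.
Supply slope: (115 − 80)/(62 − 55) = 5, so Qs = 5P − 195.
Before the tax: set 175.5 − 1.5P = 5P − 195 → P* = $57, Q* = 90.
With the tax collected from sellers, supply shifts: Qs = 5(P − 26) − 195.
Solving gives Q = 60 with buyers paying $77 and sellers receiving $51 (the $26 wedge).
Quantity falls by |ΔQ| = |90 − 60| = 30.
DWL = ½ · t · |ΔQ| = ½ · 26 · 30 = $390.

Deadweight loss = $390.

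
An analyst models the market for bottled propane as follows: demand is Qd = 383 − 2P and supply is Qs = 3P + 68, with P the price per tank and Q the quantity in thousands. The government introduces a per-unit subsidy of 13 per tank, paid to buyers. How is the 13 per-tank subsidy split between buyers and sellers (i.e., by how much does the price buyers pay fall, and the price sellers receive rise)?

Without the subsidy, 383 − 2P = 3P + 68 gives 5P = 315, so P* = 63 and Q* = 257.
With a per-unit subsidy paid to buyers, each effectively pays P − 13, so demand becomes Qd = 383 − 2(P − 13).
New equilibrium: buyers pay 55.2, sellers receive 68.2, Q = 272.6. (Wedge: Pb − Ps = −13.)
Gain to buyers: 7.8; to sellers: 5.2. (They sum to 13.)

Buyers gain 7.8 per tank; sellers gain 5.2 per tank.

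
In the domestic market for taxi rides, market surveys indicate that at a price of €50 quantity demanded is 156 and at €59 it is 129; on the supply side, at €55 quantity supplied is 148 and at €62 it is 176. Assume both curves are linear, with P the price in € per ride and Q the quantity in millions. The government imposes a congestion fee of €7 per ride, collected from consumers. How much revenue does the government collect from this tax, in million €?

Demand slope: (129 − 156)/(59 − 50) = -3, so Qd = 306 − 3P.
Supply slope: (176 − 148)/(62 − 55) = 4, so Qs = 4P − 72.
Before the tax: set 306 − 3P = 4P − 72 → P* = €54, Q* = 144.
With the tax collected from consumers, demand (in seller-price terms) shifts: Qd = 306 − 3(P + 7).
New equilibrium: consumers pay €58, sellers receive €51, Q = 132. (Wedge: Pb − Ps = 7.)
Revenue = t · Q = 7 · 132 = €924.

Tax revenue = €924 million.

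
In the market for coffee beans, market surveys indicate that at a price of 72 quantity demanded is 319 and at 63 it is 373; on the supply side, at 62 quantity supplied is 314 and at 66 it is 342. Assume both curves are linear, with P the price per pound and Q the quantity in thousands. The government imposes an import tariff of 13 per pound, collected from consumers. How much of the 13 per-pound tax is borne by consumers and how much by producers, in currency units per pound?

Consumers bear 7 per pound; producers bear 6 per pound.

Demand slope: (373 − 319)/(63 − 72) = -6, so Qd = 751 − 6P.
Supply slope: (342 − 314)/(66 − 62) = 7, so Qs = 7P − 120.
Without the tax, 751 − 6P = 7P − 120 gives 13P = 871, so P* = 67 and Q* = 349.
With the tax collected from consumers, demand (in seller-price terms) shifts: Qd = 751 − 6(P + 13).
Solving gives Q = 307 with consumers paying 74 and producers receiving 61 (the 13 wedge).
Burden on consumers: 7; on producers: 6. (They sum to 13.)
The less price-elastic side of the market bears the larger share of a per-unit tax.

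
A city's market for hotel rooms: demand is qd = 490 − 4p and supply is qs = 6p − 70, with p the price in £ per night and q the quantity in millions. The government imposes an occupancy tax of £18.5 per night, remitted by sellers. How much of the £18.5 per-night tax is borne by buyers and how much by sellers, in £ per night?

Without the tax, 490 − 4p = 6p − 70 gives 10p = 560, so p* = £56 and q* = 266.
With the tax collected from sellers, supply shifts: qs = 6(p − 18.5) − 70.
New equilibrium: buyers pay £67.1, sellers receive £48.6, q = 221.6. (Wedge: pb − ps = 18.5.)
Burden on buyers: £11.1; on sellers: £7.4. (They sum to £18.5.)
The less price-elastic side of the market bears the larger share of a per-unit tax.

Buyers bear £11.1 per night; sellers bear £7.4 per night.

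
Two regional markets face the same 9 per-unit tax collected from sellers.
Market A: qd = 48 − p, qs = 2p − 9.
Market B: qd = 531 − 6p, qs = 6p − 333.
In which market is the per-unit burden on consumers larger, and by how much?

Market A: pre-tax p* = 19, q* = 29; post-tax q = 23; per-unit burden on consumers = 6.
Market B: pre-tax p* = 72, q* = 99; post-tax q = 72; per-unit burden on consumers = 4.5.
Difference: 6 vs 4.5 → market A is larger by 1.5.

Market A, by 1.5.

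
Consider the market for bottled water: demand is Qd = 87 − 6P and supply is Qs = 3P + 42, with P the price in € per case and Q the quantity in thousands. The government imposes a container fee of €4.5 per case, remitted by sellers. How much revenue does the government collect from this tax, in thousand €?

Tax revenue = €216 thousand.

Without the tax, 87 − 6P = 3P + 42 gives 9P = 45, so P* = €5 and Q* = 57.
With the tax collected from sellers, supply shifts: Qs = 3(P − 4.5) + 42.
New equilibrium: buyers pay €6.5, sellers receive €2, Q = 48. (Wedge: Pb − Ps = 4.5.)
Revenue = t · Q = 4.5 · 48 = €216.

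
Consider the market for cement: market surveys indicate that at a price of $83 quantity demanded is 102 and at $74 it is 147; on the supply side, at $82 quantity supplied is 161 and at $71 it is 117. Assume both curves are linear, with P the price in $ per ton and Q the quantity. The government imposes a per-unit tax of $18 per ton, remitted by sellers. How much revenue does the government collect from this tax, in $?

Demand slope: (147 − 102)/(74 − 83) = -5, so Qd = 517 − 5P.
Supply slope: (117 − 161)/(71 − 82) = 4, so Qs = 4P − 167.
Without the tax, 517 − 5P = 4P − 167 gives 9P = 684, so P* = $76 and Q* = 137.
With the tax collected from sellers, supply shifts: Qs = 4(P − 18) − 167.
Solving gives Q = 97 with consumers paying $84 and sellers receiving $66 (the $18 wedge).
Revenue = t · Q = 18 · 97 = $1746.

Tax revenue = $1746.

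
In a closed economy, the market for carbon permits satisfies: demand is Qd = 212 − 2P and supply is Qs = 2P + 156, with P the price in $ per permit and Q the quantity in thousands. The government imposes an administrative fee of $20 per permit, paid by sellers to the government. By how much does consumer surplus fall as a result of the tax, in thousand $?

Before the tax: set 212 − 2P = 2P + 156 → P* = $14, Q* = 184.
With the tax collected from sellers, supply shifts: Qs = 2(P − 20) + 156.
New equilibrium: consumers pay $24, sellers receive $4, Q = 164. (Wedge: Pb − Ps = 20.)
ΔCS is the trapezoid between Q = 164 and Q = 184 of height $10: ½ · (184 + 164) · 10 = $1740.

Consumer surplus falls by $1740 thousand.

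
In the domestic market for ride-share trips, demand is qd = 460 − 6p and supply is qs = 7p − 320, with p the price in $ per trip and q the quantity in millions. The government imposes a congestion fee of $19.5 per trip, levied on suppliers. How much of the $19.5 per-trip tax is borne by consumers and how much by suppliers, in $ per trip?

Without the tax, 460 − 6p = 7p − 320 gives 13p = 780, so p* = $60 and q* = 100.
With the tax collected from suppliers, supply shifts: qs = 7(p − 19.5) − 320.
New equilibrium: consumers pay $70.5, suppliers receive $51, q = 37. (Wedge: pb − ps = 19.5.)
Burden on consumers: $10.5; on suppliers: $9. (They sum to $19.5.)
The less price-elastic side of the market bears the larger share of a per-unit tax.

Consumers bear $10.5 per trip; suppliers bear $9 per trip.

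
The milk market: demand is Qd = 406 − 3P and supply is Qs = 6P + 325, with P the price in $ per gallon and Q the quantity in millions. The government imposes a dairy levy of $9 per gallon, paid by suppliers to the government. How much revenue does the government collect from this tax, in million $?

Before the tax: set 406 − 3P = 6P + 325 → P* = $9, Q* = 379.
With the tax collected from suppliers, supply shifts: Qs = 6(P − 9) + 325.
New equilibrium: consumers pay $15, suppliers receive $6, Q = 361. (Wedge: Pb − Ps = 9.)
Revenue = t · Q = 9 · 361 = $3249.

Tax revenue = $3249 million.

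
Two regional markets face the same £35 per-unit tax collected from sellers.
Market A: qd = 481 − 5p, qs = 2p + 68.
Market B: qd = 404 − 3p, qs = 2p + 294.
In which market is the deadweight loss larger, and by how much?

Market A, by £140.

Market A: pre-tax p* = £59, q* = 186; post-tax q = 136; deadweight loss = £875.
Market B: pre-tax p* = £22, q* = 338; post-tax q = 296; deadweight loss = £735.
Difference: £875 vs £735 → market A is larger by £140.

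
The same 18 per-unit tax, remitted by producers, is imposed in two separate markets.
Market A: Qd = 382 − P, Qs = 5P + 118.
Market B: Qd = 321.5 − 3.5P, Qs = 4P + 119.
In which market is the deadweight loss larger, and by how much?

Market B, by 167.4.

Market A: pre-tax P* = 44, Q* = 338; post-tax Q = 323; deadweight loss = 135.
Market B: pre-tax P* = 27, Q* = 227; post-tax Q = 193.4; deadweight loss = 302.4.
Difference: 135 vs 302.4 → market B is larger by 167.4.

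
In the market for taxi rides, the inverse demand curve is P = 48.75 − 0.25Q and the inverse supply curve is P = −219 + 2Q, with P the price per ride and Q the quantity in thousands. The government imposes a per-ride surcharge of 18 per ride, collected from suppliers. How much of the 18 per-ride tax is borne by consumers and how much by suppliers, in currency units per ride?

Inverting to Q(P) form: Qd = 195 − 4P; Qs = 0.5P + 109.5.
Without the tax, 195 − 4P = 0.5P + 109.5 gives 4.5P = 85.5, so P* = 19 and Q* = 119.
With the tax collected from suppliers, supply shifts: Qs = 0.5(P − 18) + 109.5.
New equilibrium: consumers pay 21, suppliers receive 3, Q = 111. (Wedge: Pb − Ps = 18.)
Burden on consumers: 2; on suppliers: 16. (They sum to 18.)

Consumers bear 2 per ride; suppliers bear 16 per ride.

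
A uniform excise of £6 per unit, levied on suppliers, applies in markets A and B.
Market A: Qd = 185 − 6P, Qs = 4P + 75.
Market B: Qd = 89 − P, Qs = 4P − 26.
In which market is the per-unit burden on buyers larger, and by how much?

Market B, by £2.4.

Market A: pre-tax P* = £11, Q* = 119; post-tax Q = 104.6; per-unit burden on buyers = £2.4.
Market B: pre-tax P* = £23, Q* = 66; post-tax Q = 61.2; per-unit burden on buyers = £4.8.
Difference: £2.4 vs £4.8 → market B is larger by £2.4.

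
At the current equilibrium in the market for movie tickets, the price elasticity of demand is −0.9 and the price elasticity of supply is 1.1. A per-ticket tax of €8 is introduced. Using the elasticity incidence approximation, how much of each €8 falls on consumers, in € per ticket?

Consumers bear ≈ €4.4 per ticket.

Incidence ratio: consumers' share ≈ εs / (εs + |εd|) = 1.1 / (1.1 + 0.9) = 0.55.
So consumers bear ≈ 0.55 × €8 = €4.4; producers bear €3.6.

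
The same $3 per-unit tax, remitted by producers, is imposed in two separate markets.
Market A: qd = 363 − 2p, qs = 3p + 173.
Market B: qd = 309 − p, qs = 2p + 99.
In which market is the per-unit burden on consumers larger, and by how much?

Market A: pre-tax p* = $38, q* = 287; post-tax q = 283.4; per-unit burden on consumers = $1.8.
Market B: pre-tax p* = $70, q* = 239; post-tax q = 237; per-unit burden on consumers = $2.
Difference: $1.8 vs $2 → market B is larger by $0.2.

Market B, by $0.2.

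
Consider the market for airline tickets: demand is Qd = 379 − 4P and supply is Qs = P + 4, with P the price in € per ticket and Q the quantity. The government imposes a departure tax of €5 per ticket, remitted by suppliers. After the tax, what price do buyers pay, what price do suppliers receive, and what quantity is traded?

Before the tax: set 379 − 4P = P + 4 → P* = €75, Q* = 79.
With the tax collected from suppliers, supply shifts: Qs = (P − 5) + 4.
New equilibrium: buyers pay €76, suppliers receive €71, Q = 75. (Wedge: Pb − Ps = 5.)
The less price-elastic side of the market bears the larger share of a per-unit tax.

Buyers pay €76; suppliers receive €71; quantity = 75.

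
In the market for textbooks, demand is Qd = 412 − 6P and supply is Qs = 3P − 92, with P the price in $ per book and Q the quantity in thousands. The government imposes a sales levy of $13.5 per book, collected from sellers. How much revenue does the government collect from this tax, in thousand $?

Tax revenue = $661.5 thousand.

Before the tax: set 412 − 6P = 3P − 92 → P* = $56, Q* = 76.
With the tax collected from sellers, supply shifts: Qs = 3(P − 13.5) − 92.
New equilibrium: buyers pay $60.5, sellers receive $47, Q = 49. (Wedge: Pb − Ps = 13.5.)
Revenue = t · Q = 13.5 · 49 = $661.5.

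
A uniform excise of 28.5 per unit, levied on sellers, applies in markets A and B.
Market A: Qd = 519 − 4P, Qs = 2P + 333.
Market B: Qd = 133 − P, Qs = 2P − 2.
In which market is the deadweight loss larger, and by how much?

Market A, by 270.75.

Market A: pre-tax P* = 31, Q* = 395; post-tax Q = 357; deadweight loss = 541.5.
Market B: pre-tax P* = 45, Q* = 88; post-tax Q = 69; deadweight loss = 270.75.
Difference: 541.5 vs 270.75 → market A is larger by 270.75.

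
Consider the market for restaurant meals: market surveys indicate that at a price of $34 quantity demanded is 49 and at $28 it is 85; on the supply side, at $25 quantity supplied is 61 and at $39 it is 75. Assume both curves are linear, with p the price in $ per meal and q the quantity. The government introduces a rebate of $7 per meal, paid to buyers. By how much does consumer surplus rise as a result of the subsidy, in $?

Demand slope: (85 − 49)/(28 − 34) = -6, so qd = 253 − 6p.
Supply slope: (75 − 61)/(39 − 25) = 1, so qs = p + 36.
Before the subsidy: set 253 − 6p = p + 36 → p* = $31, q* = 67.
With a per-unit subsidy paid to buyers, each effectively pays p − 7, so demand becomes qd = 253 − 6(p − 7).
Solving gives q = 73 with buyers paying $30 and sellers receiving $37 (the $7 wedge).
ΔCS is the trapezoid between Q = 73 and Q = 67 of height $1: ½ · (67 + 73) · 1 = $70.

Consumer surplus rises by $70.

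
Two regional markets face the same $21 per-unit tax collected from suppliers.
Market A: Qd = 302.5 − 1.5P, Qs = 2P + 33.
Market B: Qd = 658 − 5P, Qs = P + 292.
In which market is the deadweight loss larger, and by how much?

Market A: pre-tax P* = $77, Q* = 187; post-tax Q = 169; deadweight loss = $189.
Market B: pre-tax P* = $61, Q* = 353; post-tax Q = 335.5; deadweight loss = $183.75.
Difference: $189 vs $183.75 → market A is larger by $5.25.

Market A, by $5.25.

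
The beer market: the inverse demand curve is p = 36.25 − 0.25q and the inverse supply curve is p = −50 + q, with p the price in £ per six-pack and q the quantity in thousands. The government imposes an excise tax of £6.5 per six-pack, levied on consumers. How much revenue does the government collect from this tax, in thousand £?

Tax revenue = £414.7 thousand.

Inverting to q(p) form: qd = 145 − 4p; qs = p + 50.
Before the tax: set 145 − 4p = p + 50 → p* = £19, q* = 69.
With the tax collected from consumers, demand (in seller-price terms) shifts: qd = 145 − 4(p + 6.5).
New equilibrium: consumers pay £20.3, suppliers receive £13.8, q = 63.8. (Wedge: pb − ps = 6.5.)
Revenue = t · Q = 6.5 · 63.8 = £414.7.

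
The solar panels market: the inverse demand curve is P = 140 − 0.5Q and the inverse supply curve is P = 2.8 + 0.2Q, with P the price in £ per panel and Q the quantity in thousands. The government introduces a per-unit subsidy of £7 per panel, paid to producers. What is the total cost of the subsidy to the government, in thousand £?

Rewrite in direct form: Qd = 280 − 2P and Qs = 5P − 14.
Before the subsidy: set 280 − 2P = 5P − 14 → P* = £42, Q* = 196.
With a per-unit subsidy paid to producers, each receives P + 7 per unit sold, so supply becomes Qs = 5(P + 7) − 14.
New equilibrium: consumers pay £37, producers receive £44, Q = 206. (Wedge: Pb − Ps = −7.)
Outlay = t · Q = 7 · 206 = £1442.

Government outlay = £1442 thousand.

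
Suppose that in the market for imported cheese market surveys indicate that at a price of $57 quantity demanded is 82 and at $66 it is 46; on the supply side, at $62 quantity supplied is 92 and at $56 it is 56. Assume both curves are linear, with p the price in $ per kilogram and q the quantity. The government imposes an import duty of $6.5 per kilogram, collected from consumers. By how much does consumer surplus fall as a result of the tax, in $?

Consumer surplus falls by $258.18.

Demand slope: (46 − 82)/(66 − 57) = -4, so qd = 310 − 4p.
Supply slope: (56 − 92)/(56 − 62) = 6, so qs = 6p − 280.
Before the tax: set 310 − 4p = 6p − 280 → p* = $59, q* = 74.
With the tax collected from consumers, demand (in seller-price terms) shifts: qd = 310 − 4(p + 6.5).
New equilibrium: consumers pay $62.9, producers receive $56.4, q = 58.4. (Wedge: pb − ps = 6.5.)
ΔCS is the trapezoid between Q = 58.4 and Q = 74 of height $3.9: ½ · (74 + 58.4) · 3.9 = $258.18.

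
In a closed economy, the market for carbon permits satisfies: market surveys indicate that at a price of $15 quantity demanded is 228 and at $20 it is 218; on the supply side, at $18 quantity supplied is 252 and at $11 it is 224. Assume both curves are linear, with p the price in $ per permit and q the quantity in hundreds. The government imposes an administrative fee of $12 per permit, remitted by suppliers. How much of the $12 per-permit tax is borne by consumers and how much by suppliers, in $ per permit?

Consumers bear $8 per permit; suppliers bear $4 per permit.

Demand slope: (218 − 228)/(20 − 15) = -2, so qd = 258 − 2p.
Supply slope: (224 − 252)/(11 − 18) = 4, so qs = 4p + 180.
Without the tax, 258 − 2p = 4p + 180 gives 6p = 78, so p* = $13 and q* = 232.
With the tax collected from suppliers, supply shifts: qs = 4(p − 12) + 180.
Solving gives q = 216 with consumers paying $21 and suppliers receiving $9 (the $12 wedge).
Burden on consumers: $8; on suppliers: $4. (They sum to $12.)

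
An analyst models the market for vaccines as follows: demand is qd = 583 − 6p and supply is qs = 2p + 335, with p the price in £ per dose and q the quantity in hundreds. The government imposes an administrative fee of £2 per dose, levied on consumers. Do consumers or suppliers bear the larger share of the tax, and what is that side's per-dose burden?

Suppliers bear the larger share: £1.5 per dose.

Before the tax: set 583 − 6p = 2p + 335 → p* = £31, q* = 397.
With the tax collected from consumers, demand (in seller-price terms) shifts: qd = 583 − 6(p + 2).
Solving gives q = 394 with consumers paying £31.5 and suppliers receiving £29.5 (the £2 wedge).
Per-dose burden: consumers £0.5, suppliers £1.5.
Suppliers take the larger share because supply is less price-elastic here (demand slope 6 vs supply slope 2).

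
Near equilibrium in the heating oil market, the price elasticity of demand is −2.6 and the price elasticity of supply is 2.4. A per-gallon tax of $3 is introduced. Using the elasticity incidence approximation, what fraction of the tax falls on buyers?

Buyers' share ≈ 0.48.

Incidence ratio: buyers' share ≈ εs / (εs + |εd|) = 2.4 / (2.4 + 2.6) = 0.48.
Supply is the less elastic side, so buyers bear the smaller share.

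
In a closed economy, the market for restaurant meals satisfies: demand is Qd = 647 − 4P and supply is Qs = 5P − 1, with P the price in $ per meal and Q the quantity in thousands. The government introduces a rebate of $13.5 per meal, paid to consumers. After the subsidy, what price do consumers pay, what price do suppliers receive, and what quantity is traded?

Before the subsidy: set 647 − 4P = 5P − 1 → P* = $72, Q* = 359.
With a per-unit subsidy paid to consumers, each effectively pays P − 13.5, so demand becomes Qd = 647 − 4(P − 13.5).
Solving gives Q = 389 with consumers paying $64.5 and suppliers receiving $78 (the $13.5 wedge).

Consumers pay $64.5; suppliers receive $78; quantity = 389.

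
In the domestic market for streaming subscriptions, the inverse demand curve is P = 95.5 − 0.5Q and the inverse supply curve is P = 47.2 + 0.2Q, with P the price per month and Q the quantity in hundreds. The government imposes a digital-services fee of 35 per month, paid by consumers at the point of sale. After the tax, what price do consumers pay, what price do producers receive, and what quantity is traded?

Consumers pay 86; producers receive 51; quantity = 19.

Inverting to Q(P) form: Qd = 191 − 2P; Qs = 5P − 236.
Before the tax: set 191 − 2P = 5P − 236 → P* = 61, Q* = 69.
With the tax collected from consumers, demand (in seller-price terms) shifts: Qd = 191 − 2(P + 35).
New equilibrium: consumers pay 86, producers receive 51, Q = 19. (Wedge: Pb − Ps = 35.)
The less price-elastic side of the market bears the larger share of a per-unit tax.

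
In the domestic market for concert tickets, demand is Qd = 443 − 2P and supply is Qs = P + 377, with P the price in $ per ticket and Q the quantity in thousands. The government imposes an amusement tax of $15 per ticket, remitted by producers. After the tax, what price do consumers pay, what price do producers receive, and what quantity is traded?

Before the tax: set 443 − 2P = P + 377 → P* = $22, Q* = 399.
With the tax collected from producers, supply shifts: Qs = (P − 15) + 377.
New equilibrium: consumers pay $27, producers receive $12, Q = 389. (Wedge: Pb − Ps = 15.)
The less price-elastic side of the market bears the larger share of a per-unit tax.

Consumers pay $27; producers receive $12; quantity = 389.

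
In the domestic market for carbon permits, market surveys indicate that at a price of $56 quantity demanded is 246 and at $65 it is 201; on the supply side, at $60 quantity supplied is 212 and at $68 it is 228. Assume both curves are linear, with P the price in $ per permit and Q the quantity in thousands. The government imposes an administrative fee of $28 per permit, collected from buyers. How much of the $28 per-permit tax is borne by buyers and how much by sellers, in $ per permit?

Buyers bear $8 per permit; sellers bear $20 per permit.

Demand slope: (201 − 246)/(65 − 56) = -5, so Qd = 526 − 5P.
Supply slope: (228 − 212)/(68 − 60) = 2, so Qs = 2P + 92.
Without the tax, 526 − 5P = 2P + 92 gives 7P = 434, so P* = $62 and Q* = 216.
With the tax collected from buyers, demand (in seller-price terms) shifts: Qd = 526 − 5(P + 28).
Solving gives Q = 176 with buyers paying $70 and sellers receiving $42 (the $28 wedge).
Burden on buyers: $8; on sellers: $20. (They sum to $28.)
The less price-elastic side of the market bears the larger share of a per-unit tax.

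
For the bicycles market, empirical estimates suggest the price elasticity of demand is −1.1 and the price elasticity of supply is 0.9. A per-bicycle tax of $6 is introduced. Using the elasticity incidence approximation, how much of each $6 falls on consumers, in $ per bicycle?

Consumers bear ≈ $2.7 per bicycle.

Incidence ratio: consumers' share ≈ εs / (εs + |εd|) = 0.9 / (0.9 + 1.1) = 0.45.
So consumers bear ≈ 0.45 × $6 = $2.7; producers bear $3.3.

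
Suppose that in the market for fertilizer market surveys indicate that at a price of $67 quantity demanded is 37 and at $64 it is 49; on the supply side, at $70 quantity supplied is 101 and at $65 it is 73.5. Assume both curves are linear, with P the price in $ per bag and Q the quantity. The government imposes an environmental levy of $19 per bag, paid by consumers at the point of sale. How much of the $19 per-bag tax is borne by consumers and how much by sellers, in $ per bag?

Demand slope: (49 − 37)/(64 − 67) = -4, so Qd = 305 − 4P.
Supply slope: (73.5 − 101)/(65 − 70) = 5.5, so Qs = 5.5P − 284.
Without the tax, 305 − 4P = 5.5P − 284 gives 9.5P = 589, so P* = $62 and Q* = 57.
With the tax collected from consumers, demand (in seller-price terms) shifts: Qd = 305 − 4(P + 19).
Solving gives Q = 13 with consumers paying $73 and sellers receiving $54 (the $19 wedge).
Burden on consumers: $11; on sellers: $8. (They sum to $19.)

Consumers bear $11 per bag; sellers bear $8 per bag.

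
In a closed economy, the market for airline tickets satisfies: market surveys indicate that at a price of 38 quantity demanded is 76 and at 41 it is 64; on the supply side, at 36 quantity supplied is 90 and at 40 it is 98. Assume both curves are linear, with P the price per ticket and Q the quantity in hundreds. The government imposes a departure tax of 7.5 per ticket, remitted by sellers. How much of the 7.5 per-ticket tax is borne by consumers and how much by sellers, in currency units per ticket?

Consumers bear 2.5 per ticket; sellers bear 5 per ticket.

Demand slope: (64 − 76)/(41 − 38) = -4, so Qd = 228 − 4P.
Supply slope: (98 − 90)/(40 − 36) = 2, so Qs = 2P + 18.
Without the tax, 228 − 4P = 2P + 18 gives 6P = 210, so P* = 35 and Q* = 88.
With the tax collected from sellers, supply shifts: Qs = 2(P − 7.5) + 18.
Solving gives Q = 78 with consumers paying 37.5 and sellers receiving 30 (the 7.5 wedge).
Burden on consumers: 2.5; on sellers: 5. (They sum to 7.5.)
The less price-elastic side of the market bears the larger share of a per-unit tax.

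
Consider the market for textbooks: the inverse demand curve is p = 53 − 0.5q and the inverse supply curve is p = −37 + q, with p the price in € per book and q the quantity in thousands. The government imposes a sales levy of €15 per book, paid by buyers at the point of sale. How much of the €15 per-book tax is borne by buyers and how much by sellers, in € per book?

Buyers bear €5 per book; sellers bear €10 per book.

Inverting to q(p) form: qd = 106 − 2p; qs = p + 37.
Before the tax: set 106 − 2p = p + 37 → p* = €23, q* = 60.
With the tax collected from buyers, demand (in seller-price terms) shifts: qd = 106 − 2(p + 15).
New equilibrium: buyers pay €28, sellers receive €13, q = 50. (Wedge: pb − ps = 15.)
Burden on buyers: €5; on sellers: €10. (They sum to €15.)
The less price-elastic side of the market bears the larger share of a per-unit tax.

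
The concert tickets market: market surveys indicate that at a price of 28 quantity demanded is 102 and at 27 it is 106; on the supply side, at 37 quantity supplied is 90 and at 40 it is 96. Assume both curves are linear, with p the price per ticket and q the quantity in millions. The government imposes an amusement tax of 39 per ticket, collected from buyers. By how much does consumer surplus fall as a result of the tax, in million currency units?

Demand slope: (106 − 102)/(27 − 28) = -4, so qd = 214 − 4p.
Supply slope: (96 − 90)/(40 − 37) = 2, so qs = 2p + 16.
Without the tax, 214 − 4p = 2p + 16 gives 6p = 198, so p* = 33 and q* = 82.
With the tax collected from buyers, demand (in seller-price terms) shifts: qd = 214 − 4(p + 39).
New equilibrium: buyers pay 46, producers receive 7, q = 30. (Wedge: pb − ps = 39.)
ΔCS is the trapezoid between Q = 30 and Q = 82 of height 13: ½ · (82 + 30) · 13 = 728.

Consumer surplus falls by 728 million.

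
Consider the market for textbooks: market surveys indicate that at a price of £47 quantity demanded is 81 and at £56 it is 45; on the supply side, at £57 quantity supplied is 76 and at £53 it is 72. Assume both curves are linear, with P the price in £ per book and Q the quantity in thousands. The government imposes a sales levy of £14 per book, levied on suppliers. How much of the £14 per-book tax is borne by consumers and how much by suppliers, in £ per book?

Demand slope: (45 − 81)/(56 − 47) = -4, so Qd = 269 − 4P.
Supply slope: (72 − 76)/(53 − 57) = 1, so Qs = P + 19.
Without the tax, 269 − 4P = P + 19 gives 5P = 250, so P* = £50 and Q* = 69.
With the tax collected from suppliers, supply shifts: Qs = (P − 14) + 19.
Solving gives Q = 57.8 with consumers paying £52.8 and suppliers receiving £38.8 (the £14 wedge).
Burden on consumers: £2.8; on suppliers: £11.2. (They sum to £14.)
The less price-elastic side of the market bears the larger share of a per-unit tax.

Consumers bear £2.8 per book; suppliers bear £11.2 per book.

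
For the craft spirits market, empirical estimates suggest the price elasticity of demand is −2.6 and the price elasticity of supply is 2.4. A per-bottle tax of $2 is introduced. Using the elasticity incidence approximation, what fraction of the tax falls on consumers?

Incidence ratio: consumers' share ≈ εs / (εs + |εd|) = 2.4 / (2.4 + 2.6) = 0.48.
Supply is the less elastic side, so consumers bear the smaller share.

Consumers' share ≈ 0.48.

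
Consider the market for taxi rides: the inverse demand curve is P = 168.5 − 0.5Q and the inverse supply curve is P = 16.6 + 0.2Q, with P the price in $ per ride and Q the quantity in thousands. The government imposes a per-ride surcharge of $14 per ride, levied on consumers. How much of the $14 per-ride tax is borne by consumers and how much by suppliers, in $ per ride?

Consumers bear $10 per ride; suppliers bear $4 per ride.

Rewrite in direct form: Qd = 337 − 2P and Qs = 5P − 83.
Before the tax: set 337 − 2P = 5P − 83 → P* = $60, Q* = 217.
With the tax collected from consumers, demand (in seller-price terms) shifts: Qd = 337 − 2(P + 14).
Solving gives Q = 197 with consumers paying $70 and suppliers receiving $56 (the $14 wedge).
Burden on consumers: $10; on suppliers: $4. (They sum to $14.)
The less price-elastic side of the market bears the larger share of a per-unit tax.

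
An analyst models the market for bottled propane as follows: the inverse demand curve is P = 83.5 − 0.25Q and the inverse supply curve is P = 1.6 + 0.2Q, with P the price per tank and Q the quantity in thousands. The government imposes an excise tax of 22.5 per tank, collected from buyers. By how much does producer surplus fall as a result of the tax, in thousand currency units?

Inverting to Q(P) form: Qd = 334 − 4P; Qs = 5P − 8.
Before the tax: set 334 − 4P = 5P − 8 → P* = 38, Q* = 182.
With the tax collected from buyers, demand (in seller-price terms) shifts: Qd = 334 − 4(P + 22.5).
New equilibrium: buyers pay 50.5, sellers receive 28, Q = 132. (Wedge: Pb − Ps = 22.5.)
ΔPS is the trapezoid between Q = 132 and Q = 182 of height 10: ½ · (182 + 132) · 10 = 1570.

Producer surplus falls by 1570 thousand.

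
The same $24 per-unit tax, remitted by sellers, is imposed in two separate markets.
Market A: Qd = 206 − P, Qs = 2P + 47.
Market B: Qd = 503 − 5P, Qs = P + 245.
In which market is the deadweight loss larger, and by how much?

Market A: pre-tax P* = $53, Q* = 153; post-tax Q = 137; deadweight loss = $192.
Market B: pre-tax P* = $43, Q* = 288; post-tax Q = 268; deadweight loss = $240.
Difference: $192 vs $240 → market B is larger by $48.

Market B, by $48.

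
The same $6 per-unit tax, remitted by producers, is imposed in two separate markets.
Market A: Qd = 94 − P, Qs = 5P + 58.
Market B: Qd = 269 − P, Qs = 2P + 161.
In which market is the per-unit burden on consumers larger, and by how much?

Market A, by $1.

Market A: pre-tax P* = $6, Q* = 88; post-tax Q = 83; per-unit burden on consumers = $5.
Market B: pre-tax P* = $36, Q* = 233; post-tax Q = 229; per-unit burden on consumers = $4.
Difference: $5 vs $4 → market A is larger by $1.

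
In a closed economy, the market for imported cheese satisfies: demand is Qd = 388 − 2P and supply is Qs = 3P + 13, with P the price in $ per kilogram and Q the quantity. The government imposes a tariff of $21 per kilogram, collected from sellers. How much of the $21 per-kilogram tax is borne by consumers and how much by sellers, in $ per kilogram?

Before the tax: set 388 − 2P = 3P + 13 → P* = $75, Q* = 238.
With the tax collected from sellers, supply shifts: Qs = 3(P − 21) + 13.
Solving gives Q = 212.8 with consumers paying $87.6 and sellers receiving $66.6 (the $21 wedge).
Burden on consumers: $12.6; on sellers: $8.4. (They sum to $21.)
The less price-elastic side of the market bears the larger share of a per-unit tax.

Consumers bear $12.6 per kilogram; sellers bear $8.4 per kilogram.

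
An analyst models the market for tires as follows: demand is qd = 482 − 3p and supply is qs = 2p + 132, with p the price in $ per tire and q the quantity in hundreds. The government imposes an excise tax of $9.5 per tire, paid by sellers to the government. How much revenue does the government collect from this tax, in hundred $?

Tax revenue = $2475.7 hundred.

Without the tax, 482 − 3p = 2p + 132 gives 5p = 350, so p* = $70 and q* = 272.
With the tax collected from sellers, supply shifts: qs = 2(p − 9.5) + 132.
New equilibrium: buyers pay $73.8, sellers receive $64.3, q = 260.6. (Wedge: pb − ps = 9.5.)
Revenue = t · Q = 9.5 · 260.6 = $2475.7.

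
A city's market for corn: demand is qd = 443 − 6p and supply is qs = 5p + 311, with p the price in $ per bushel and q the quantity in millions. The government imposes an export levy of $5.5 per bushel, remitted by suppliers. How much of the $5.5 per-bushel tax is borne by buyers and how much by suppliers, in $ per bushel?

Buyers bear $2.5 per bushel; suppliers bear $3 per bushel.

Before the tax: set 443 − 6p = 5p + 311 → p* = $12, q* = 371.
With the tax collected from suppliers, supply shifts: qs = 5(p − 5.5) + 311.
Solving gives q = 356 with buyers paying $14.5 and suppliers receiving $9 (the $5.5 wedge).
Burden on buyers: $2.5; on suppliers: $3. (They sum to $5.5.)
The less price-elastic side of the market bears the larger share of a per-unit tax.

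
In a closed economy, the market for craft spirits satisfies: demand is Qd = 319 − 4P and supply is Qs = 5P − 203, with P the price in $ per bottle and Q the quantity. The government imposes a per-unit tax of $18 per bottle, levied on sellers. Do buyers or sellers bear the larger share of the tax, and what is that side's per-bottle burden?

Buyers bear the larger share: $10 per bottle.

Before the tax: set 319 − 4P = 5P − 203 → P* = $58, Q* = 87.
With the tax collected from sellers, supply shifts: Qs = 5(P − 18) − 203.
Solving gives Q = 47 with buyers paying $68 and sellers receiving $50 (the $18 wedge).
Per-bottle burden: buyers $10, sellers $8.
Buyers take the larger share because demand is less price-elastic here (demand slope 4 vs supply slope 5).
The less price-elastic side of the market bears the larger share of a per-unit tax.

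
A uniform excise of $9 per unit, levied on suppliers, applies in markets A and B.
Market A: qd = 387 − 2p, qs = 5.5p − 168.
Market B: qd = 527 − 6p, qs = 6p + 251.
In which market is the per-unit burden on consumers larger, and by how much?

Market A: pre-tax p* = $74, q* = 239; post-tax q = 225.8; per-unit burden on consumers = $6.6.
Market B: pre-tax p* = $23, q* = 389; post-tax q = 362; per-unit burden on consumers = $4.5.
Difference: $6.6 vs $4.5 → market A is larger by $2.1.

Market A, by $2.1.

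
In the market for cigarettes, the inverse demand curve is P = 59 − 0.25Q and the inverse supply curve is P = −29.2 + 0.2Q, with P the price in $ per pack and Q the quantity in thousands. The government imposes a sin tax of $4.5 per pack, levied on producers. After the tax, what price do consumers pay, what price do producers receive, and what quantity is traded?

Inverting to Q(P) form: Qd = 236 − 4P; Qs = 5P + 146.
Without the tax, 236 − 4P = 5P + 146 gives 9P = 90, so P* = $10 and Q* = 196.
With the tax collected from producers, supply shifts: Qs = 5(P − 4.5) + 146.
Solving gives Q = 186 with consumers paying $12.5 and producers receiving $8 (the $4.5 wedge).
The less price-elastic side of the market bears the larger share of a per-unit tax.

Consumers pay $12.5; producers receive $8; quantity = 186.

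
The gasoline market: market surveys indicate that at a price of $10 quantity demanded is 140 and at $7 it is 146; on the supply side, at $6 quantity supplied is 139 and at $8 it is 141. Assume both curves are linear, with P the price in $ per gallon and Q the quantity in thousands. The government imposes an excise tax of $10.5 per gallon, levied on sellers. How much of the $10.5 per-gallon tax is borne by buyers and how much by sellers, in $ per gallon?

Buyers bear $3.5 per gallon; sellers bear $7 per gallon.

Demand slope: (146 − 140)/(7 − 10) = -2, so Qd = 160 − 2P.
Supply slope: (141 − 139)/(8 − 6) = 1, so Qs = P + 133.
Without the tax, 160 − 2P = P + 133 gives 3P = 27, so P* = $9 and Q* = 142.
With the tax collected from sellers, supply shifts: Qs = (P − 10.5) + 133.
Solving gives Q = 135 with buyers paying $12.5 and sellers receiving $2 (the $10.5 wedge).
Burden on buyers: $3.5; on sellers: $7. (They sum to $10.5.)
The less price-elastic side of the market bears the larger share of a per-unit tax.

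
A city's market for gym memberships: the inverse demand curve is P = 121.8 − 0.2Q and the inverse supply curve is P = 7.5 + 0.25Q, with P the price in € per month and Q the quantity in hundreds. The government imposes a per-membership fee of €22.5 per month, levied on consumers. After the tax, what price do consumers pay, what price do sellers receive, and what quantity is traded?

Rewrite in direct form: Qd = 609 − 5P and Qs = 4P − 30.
Without the tax, 609 − 5P = 4P − 30 gives 9P = 639, so P* = €71 and Q* = 254.
With the tax collected from consumers, demand (in seller-price terms) shifts: Qd = 609 − 5(P + 22.5).
New equilibrium: consumers pay €81, sellers receive €58.5, Q = 204. (Wedge: Pb − Ps = 22.5.)

Consumers pay €81; sellers receive €58.5; quantity = 204.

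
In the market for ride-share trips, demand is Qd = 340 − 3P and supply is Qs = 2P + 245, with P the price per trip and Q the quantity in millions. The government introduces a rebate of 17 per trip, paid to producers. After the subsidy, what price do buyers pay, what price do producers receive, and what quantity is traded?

Buyers pay 12.2; producers receive 29.2; quantity = 303.4.

Without the subsidy, 340 − 3P = 2P + 245 gives 5P = 95, so P* = 19 and Q* = 283.
With a per-unit subsidy paid to producers, each receives P + 17 per unit sold, so supply becomes Qs = 2(P + 17) + 245.
Solving gives Q = 303.4 with buyers paying 12.2 and producers receiving 29.2 (the 17 wedge).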